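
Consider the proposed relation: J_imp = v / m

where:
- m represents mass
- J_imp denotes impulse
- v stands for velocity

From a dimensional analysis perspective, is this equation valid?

No

m (mass) has dimensions [M].
J_imp (impulse) has dimensions [L M T^-1].
v (velocity) has dimensions [L T^-1].

Left side: [L M T^-1]
Right side: [L M^-1 T^-1]

The two sides have different dimensions, so the equation is NOT dimensionally consistent.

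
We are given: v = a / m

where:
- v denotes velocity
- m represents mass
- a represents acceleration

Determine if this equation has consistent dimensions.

No

v (velocity) has dimensions [L T^-1].
m (mass) has dimensions [M].
a (acceleration) has dimensions [L T^-2].

Left side: [L T^-1]
Right side: [L M^-1 T^-2]

The two sides have different dimensions, so the equation is NOT dimensionally consistent.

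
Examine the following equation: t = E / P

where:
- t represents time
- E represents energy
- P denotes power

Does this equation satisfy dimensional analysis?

Yes

t (time) has dimensions [T].
E (energy) has dimensions [L^2 M T^-2].
P (power) has dimensions [L^2 M T^-3].

Left side: [T]
Right side: [T]

Both sides have the same dimensions, so the equation is dimensionally consistent.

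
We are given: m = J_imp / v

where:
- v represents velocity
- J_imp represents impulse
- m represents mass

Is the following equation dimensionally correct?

Yes

v (velocity) has dimensions [L T^-1].
J_imp (impulse) has dimensions [L M T^-1].
m (mass) has dimensions [M].

Left side: [M]
Right side: [M]

Both sides have the same dimensions, so the equation is dimensionally consistent.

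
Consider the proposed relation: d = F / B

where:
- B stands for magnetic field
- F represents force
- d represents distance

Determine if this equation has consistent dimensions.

No

B (magnetic field) has dimensions [I^-1 M T^-2].
F (force) has dimensions [L M T^-2].
d (distance) has dimensions [L].

Left side: [L]
Right side: [I L]

The two sides have different dimensions, so the equation is NOT dimensionally consistent.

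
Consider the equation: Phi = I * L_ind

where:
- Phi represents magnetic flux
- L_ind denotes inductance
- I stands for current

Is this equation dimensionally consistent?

Yes

Phi (magnetic flux) has dimensions [I^-1 L^2 M T^-2].
L_ind (inductance) has dimensions [I^-2 L^2 M T^-2].
I (current) has dimensions [I].

Left side: [I^-1 L^2 M T^-2]
Right side: [I^-1 L^2 M T^-2]

Both sides have the same dimensions, so the equation is dimensionally consistent.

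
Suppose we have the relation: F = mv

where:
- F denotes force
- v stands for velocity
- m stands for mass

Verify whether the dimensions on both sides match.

No

F (force) has dimensions [L M T^-2].
v (velocity) has dimensions [L T^-1].
m (mass) has dimensions [M].

Left side: [L M T^-2]
Right side: [L M T^-1]

The two sides have different dimensions, so the equation is NOT dimensionally consistent.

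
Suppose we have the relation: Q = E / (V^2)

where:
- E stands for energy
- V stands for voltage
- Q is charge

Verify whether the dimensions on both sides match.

No

E (energy) has dimensions [L^2 M T^-2].
V (voltage) has dimensions [I^-1 L^2 M T^-3].
Q (charge) has dimensions [I T].

Left side: [I T]
Right side: [I^2 L^-2 M^-1 T^4]

The two sides have different dimensions, so the equation is NOT dimensionally consistent.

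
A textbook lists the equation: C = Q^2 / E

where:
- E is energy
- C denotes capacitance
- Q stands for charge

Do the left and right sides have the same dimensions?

Yes

E (energy) has dimensions [L^2 M T^-2].
C (capacitance) has dimensions [I^2 L^-2 M^-1 T^4].
Q (charge) has dimensions [I T].

Left side: [I^2 L^-2 M^-1 T^4]
Right side: [I^2 L^-2 M^-1 T^4]

Both sides have the same dimensions, so the equation is dimensionally consistent.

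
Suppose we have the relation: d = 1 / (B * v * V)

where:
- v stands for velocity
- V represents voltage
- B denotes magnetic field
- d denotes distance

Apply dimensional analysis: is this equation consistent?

No

v (velocity) has dimensions [L T^-1].
V (voltage) has dimensions [I^-1 L^2 M T^-3].
B (magnetic field) has dimensions [I^-1 M T^-2].
d (distance) has dimensions [L].

Left side: [L]
Right side: [I^2 L^-3 M^-2 T^6]

The two sides have different dimensions, so the equation is NOT dimensionally consistent.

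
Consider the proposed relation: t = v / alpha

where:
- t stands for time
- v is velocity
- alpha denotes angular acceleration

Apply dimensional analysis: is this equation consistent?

No

t (time) has dimensions [T].
v (velocity) has dimensions [L T^-1].
alpha (angular acceleration) has dimensions [T^-2].

Left side: [T]
Right side: [L T]

The two sides have different dimensions, so the equation is NOT dimensionally consistent.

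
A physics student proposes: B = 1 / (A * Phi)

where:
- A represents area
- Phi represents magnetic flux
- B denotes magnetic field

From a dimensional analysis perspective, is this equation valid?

No

A (area) has dimensions [L^2].
Phi (magnetic flux) has dimensions [I^-1 L^2 M T^-2].
B (magnetic field) has dimensions [I^-1 M T^-2].

Left side: [I^-1 M T^-2]
Right side: [I L^-4 M^-1 T^2]

The two sides have different dimensions, so the equation is NOT dimensionally consistent.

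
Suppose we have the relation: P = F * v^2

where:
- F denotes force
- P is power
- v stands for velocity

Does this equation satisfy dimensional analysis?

No

F (force) has dimensions [L M T^-2].
P (power) has dimensions [L^2 M T^-3].
v (velocity) has dimensions [L T^-1].

Left side: [L^2 M T^-3]
Right side: [L^3 M T^-4]

The two sides have different dimensions, so the equation is NOT dimensionally consistent.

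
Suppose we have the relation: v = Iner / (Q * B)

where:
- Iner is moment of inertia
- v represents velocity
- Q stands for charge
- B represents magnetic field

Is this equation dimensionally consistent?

No

Iner (moment of inertia) has dimensions [L^2 M].
v (velocity) has dimensions [L T^-1].
Q (charge) has dimensions [I T].
B (magnetic field) has dimensions [I^-1 M T^-2].

Left side: [L T^-1]
Right side: [L^2 T]

The two sides have different dimensions, so the equation is NOT dimensionally consistent.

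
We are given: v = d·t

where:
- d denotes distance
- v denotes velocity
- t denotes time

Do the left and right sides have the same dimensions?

No

d (distance) has dimensions [L].
v (velocity) has dimensions [L T^-1].
t (time) has dimensions [T].

Left side: [L T^-1]
Right side: [L T]

The two sides have different dimensions, so the equation is NOT dimensionally consistent.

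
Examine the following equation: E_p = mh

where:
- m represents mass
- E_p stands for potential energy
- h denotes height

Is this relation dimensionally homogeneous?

No

m (mass) has dimensions [M].
E_p (potential energy) has dimensions [L^2 M T^-2].
h (height) has dimensions [L].

Left side: [L^2 M T^-2]
Right side: [L M]

The two sides have different dimensions, so the equation is NOT dimensionally consistent.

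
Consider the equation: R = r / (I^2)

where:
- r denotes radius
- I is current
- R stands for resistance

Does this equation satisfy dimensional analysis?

No

r (radius) has dimensions [L].
I (current) has dimensions [I].
R (resistance) has dimensions [I^-2 L^2 M T^-3].

Left side: [I^-2 L^2 M T^-3]
Right side: [I^-2 L]

The two sides have different dimensions, so the equation is NOT dimensionally consistent.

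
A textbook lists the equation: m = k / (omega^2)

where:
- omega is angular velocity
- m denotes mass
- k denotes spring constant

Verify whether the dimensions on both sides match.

Yes

omega (angular velocity) has dimensions [T^-1].
m (mass) has dimensions [M].
k (spring constant) has dimensions [M T^-2].

Left side: [M]
Right side: [M]

Both sides have the same dimensions, so the equation is dimensionally consistent.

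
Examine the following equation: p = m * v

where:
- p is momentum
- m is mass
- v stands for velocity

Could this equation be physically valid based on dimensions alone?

Yes

p (momentum) has dimensions [L M T^-1].
m (mass) has dimensions [M].
v (velocity) has dimensions [L T^-1].

Left side: [L M T^-1]
Right side: [L M T^-1]

Both sides have the same dimensions, so the equation is dimensionally consistent.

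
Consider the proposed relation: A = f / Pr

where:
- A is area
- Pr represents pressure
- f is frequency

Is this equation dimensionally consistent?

No

A (area) has dimensions [L^2].
Pr (pressure) has dimensions [L^-1 M T^-2].
f (frequency) has dimensions [T^-1].

Left side: [L^2]
Right side: [L M^-1 T]

The two sides have different dimensions, so the equation is NOT dimensionally consistent.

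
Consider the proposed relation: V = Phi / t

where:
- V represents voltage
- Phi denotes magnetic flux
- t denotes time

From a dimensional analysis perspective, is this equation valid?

Yes

V (voltage) has dimensions [I^-1 L^2 M T^-3].
Phi (magnetic flux) has dimensions [I^-1 L^2 M T^-2].
t (time) has dimensions [T].

Left side: [I^-1 L^2 M T^-3]
Right side: [I^-1 L^2 M T^-3]

Both sides have the same dimensions, so the equation is dimensionally consistent.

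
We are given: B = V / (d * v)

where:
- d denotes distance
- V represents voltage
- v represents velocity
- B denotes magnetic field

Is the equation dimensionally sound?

Yes

d (distance) has dimensions [L].
V (voltage) has dimensions [I^-1 L^2 M T^-3].
v (velocity) has dimensions [L T^-1].
B (magnetic field) has dimensions [I^-1 M T^-2].

Left side: [I^-1 M T^-2]
Right side: [I^-1 M T^-2]

Both sides have the same dimensions, so the equation is dimensionally consistent.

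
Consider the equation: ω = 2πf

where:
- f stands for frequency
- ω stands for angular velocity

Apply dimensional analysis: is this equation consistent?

Yes

f (frequency) has dimensions [T^-1].
ω (angular velocity) has dimensions [T^-1].

Left side: [T^-1]
Right side: [T^-1]

Both sides have the same dimensions, so the equation is dimensionally consistent.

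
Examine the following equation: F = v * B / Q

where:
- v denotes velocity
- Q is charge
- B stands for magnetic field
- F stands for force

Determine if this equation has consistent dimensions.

No

v (velocity) has dimensions [L T^-1].
Q (charge) has dimensions [I T].
B (magnetic field) has dimensions [I^-1 M T^-2].
F (force) has dimensions [L M T^-2].

Left side: [L M T^-2]
Right side: [I^-2 L M T^-4]

The two sides have different dimensions, so the equation is NOT dimensionally consistent.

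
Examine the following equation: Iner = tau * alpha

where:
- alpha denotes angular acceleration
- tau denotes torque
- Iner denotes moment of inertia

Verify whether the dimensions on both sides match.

No

alpha (angular acceleration) has dimensions [T^-2].
tau (torque) has dimensions [L^2 M T^-2].
Iner (moment of inertia) has dimensions [L^2 M].

Left side: [L^2 M]
Right side: [L^2 M T^-4]

The two sides have different dimensions, so the equation is NOT dimensionally consistent.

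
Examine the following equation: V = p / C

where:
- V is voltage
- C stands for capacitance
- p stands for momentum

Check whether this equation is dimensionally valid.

No

V (voltage) has dimensions [I^-1 L^2 M T^-3].
C (capacitance) has dimensions [I^2 L^-2 M^-1 T^4].
p (momentum) has dimensions [L M T^-1].

Left side: [I^-1 L^2 M T^-3]
Right side: [I^-2 L^3 M^2 T^-5]

The two sides have different dimensions, so the equation is NOT dimensionally consistent.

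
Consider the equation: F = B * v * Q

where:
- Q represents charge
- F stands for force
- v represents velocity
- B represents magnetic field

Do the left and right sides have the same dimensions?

Yes

Q (charge) has dimensions [I T].
F (force) has dimensions [L M T^-2].
v (velocity) has dimensions [L T^-1].
B (magnetic field) has dimensions [I^-1 M T^-2].

Left side: [L M T^-2]
Right side: [L M T^-2]

Both sides have the same dimensions, so the equation is dimensionally consistent.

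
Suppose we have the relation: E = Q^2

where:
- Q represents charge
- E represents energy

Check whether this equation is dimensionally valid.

No

Q (charge) has dimensions [I T].
E (energy) has dimensions [L^2 M T^-2].

Left side: [L^2 M T^-2]
Right side: [I^2 T^2]

The two sides have different dimensions, so the equation is NOT dimensionally consistent.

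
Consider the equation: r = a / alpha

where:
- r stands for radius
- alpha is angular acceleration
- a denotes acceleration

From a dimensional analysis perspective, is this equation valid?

Yes

r (radius) has dimensions [L].
alpha (angular acceleration) has dimensions [T^-2].
a (acceleration) has dimensions [L T^-2].

Left side: [L]
Right side: [L]

Both sides have the same dimensions, so the equation is dimensionally consistent.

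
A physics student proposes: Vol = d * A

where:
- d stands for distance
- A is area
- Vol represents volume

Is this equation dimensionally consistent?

Yes

d (distance) has dimensions [L].
A (area) has dimensions [L^2].
Vol (volume) has dimensions [L^3].

Left side: [L^3]
Right side: [L^3]

Both sides have the same dimensions, so the equation is dimensionally consistent.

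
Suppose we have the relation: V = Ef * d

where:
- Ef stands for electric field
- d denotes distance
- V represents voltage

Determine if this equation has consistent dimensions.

Yes

Ef (electric field) has dimensions [I^-1 L M T^-3].
d (distance) has dimensions [L].
V (voltage) has dimensions [I^-1 L^2 M T^-3].

Left side: [I^-1 L^2 M T^-3]
Right side: [I^-1 L^2 M T^-3]

Both sides have the same dimensions, so the equation is dimensionally consistent.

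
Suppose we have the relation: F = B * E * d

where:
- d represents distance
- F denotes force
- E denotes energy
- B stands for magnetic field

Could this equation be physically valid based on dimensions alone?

No

d (distance) has dimensions [L].
F (force) has dimensions [L M T^-2].
E (energy) has dimensions [L^2 M T^-2].
B (magnetic field) has dimensions [I^-1 M T^-2].

Left side: [L M T^-2]
Right side: [I^-1 L^3 M^2 T^-4]

The two sides have different dimensions, so the equation is NOT dimensionally consistent.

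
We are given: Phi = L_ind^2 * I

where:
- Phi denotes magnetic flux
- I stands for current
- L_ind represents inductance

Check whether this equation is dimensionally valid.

No

Phi (magnetic flux) has dimensions [I^-1 L^2 M T^-2].
I (current) has dimensions [I].
L_ind (inductance) has dimensions [I^-2 L^2 M T^-2].

Left side: [I^-1 L^2 M T^-2]
Right side: [I^-3 L^4 M^2 T^-4]

The two sides have different dimensions, so the equation is NOT dimensionally consistent.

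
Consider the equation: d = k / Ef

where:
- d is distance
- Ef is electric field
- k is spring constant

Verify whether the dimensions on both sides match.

No

d (distance) has dimensions [L].
Ef (electric field) has dimensions [I^-1 L M T^-3].
k (spring constant) has dimensions [M T^-2].

Left side: [L]
Right side: [I L^-1 T]

The two sides have different dimensions, so the equation is NOT dimensionally consistent.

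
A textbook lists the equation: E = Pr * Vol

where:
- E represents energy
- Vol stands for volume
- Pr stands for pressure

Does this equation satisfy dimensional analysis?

Yes

E (energy) has dimensions [L^2 M T^-2].
Vol (volume) has dimensions [L^3].
Pr (pressure) has dimensions [L^-1 M T^-2].

Left side: [L^2 M T^-2]
Right side: [L^2 M T^-2]

Both sides have the same dimensions, so the equation is dimensionally consistent.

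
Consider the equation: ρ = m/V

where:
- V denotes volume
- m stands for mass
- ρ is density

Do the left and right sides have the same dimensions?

Yes

V (volume) has dimensions [L^3].
m (mass) has dimensions [M].
ρ (density) has dimensions [L^-3 M].

Left side: [L^-3 M]
Right side: [L^-3 M]

Both sides have the same dimensions, so the equation is dimensionally consistent.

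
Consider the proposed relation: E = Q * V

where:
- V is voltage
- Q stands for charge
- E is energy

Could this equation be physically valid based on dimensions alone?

Yes

V (voltage) has dimensions [I^-1 L^2 M T^-3].
Q (charge) has dimensions [I T].
E (energy) has dimensions [L^2 M T^-2].

Left side: [L^2 M T^-2]
Right side: [L^2 M T^-2]

Both sides have the same dimensions, so the equation is dimensionally consistent.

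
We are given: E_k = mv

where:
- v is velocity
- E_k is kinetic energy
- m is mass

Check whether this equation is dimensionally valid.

No

v (velocity) has dimensions [L T^-1].
E_k (kinetic energy) has dimensions [L^2 M T^-2].
m (mass) has dimensions [M].

Left side: [L^2 M T^-2]
Right side: [L M T^-1]

The two sides have different dimensions, so the equation is NOT dimensionally consistent.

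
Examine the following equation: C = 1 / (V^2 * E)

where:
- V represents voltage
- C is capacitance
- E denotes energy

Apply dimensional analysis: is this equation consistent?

No

V (voltage) has dimensions [I^-1 L^2 M T^-3].
C (capacitance) has dimensions [I^2 L^-2 M^-1 T^4].
E (energy) has dimensions [L^2 M T^-2].

Left side: [I^2 L^-2 M^-1 T^4]
Right side: [I^2 L^-6 M^-3 T^8]

The two sides have different dimensions, so the equation is NOT dimensionally consistent.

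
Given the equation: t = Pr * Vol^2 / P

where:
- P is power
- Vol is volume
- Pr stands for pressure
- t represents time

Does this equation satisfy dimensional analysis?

No

P (power) has dimensions [L^2 M T^-3].
Vol (volume) has dimensions [L^3].
Pr (pressure) has dimensions [L^-1 M T^-2].
t (time) has dimensions [T].

Left side: [T]
Right side: [L^3 T]

The two sides have different dimensions, so the equation is NOT dimensionally consistent.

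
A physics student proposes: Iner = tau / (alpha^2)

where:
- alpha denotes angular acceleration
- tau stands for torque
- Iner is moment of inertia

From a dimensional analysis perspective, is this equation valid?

No

alpha (angular acceleration) has dimensions [T^-2].
tau (torque) has dimensions [L^2 M T^-2].
Iner (moment of inertia) has dimensions [L^2 M].

Left side: [L^2 M]
Right side: [L^2 M T^2]

The two sides have different dimensions, so the equation is NOT dimensionally consistent.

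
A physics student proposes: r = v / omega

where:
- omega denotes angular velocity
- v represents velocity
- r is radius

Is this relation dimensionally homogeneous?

Yes

omega (angular velocity) has dimensions [T^-1].
v (velocity) has dimensions [L T^-1].
r (radius) has dimensions [L].

Left side: [L]
Right side: [L]

Both sides have the same dimensions, so the equation is dimensionally consistent.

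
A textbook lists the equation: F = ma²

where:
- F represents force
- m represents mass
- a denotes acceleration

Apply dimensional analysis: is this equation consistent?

No

F (force) has dimensions [L M T^-2].
m (mass) has dimensions [M].
a (acceleration) has dimensions [L T^-2].

Left side: [L M T^-2]
Right side: [L^2 M T^-4]

The two sides have different dimensions, so the equation is NOT dimensionally consistent.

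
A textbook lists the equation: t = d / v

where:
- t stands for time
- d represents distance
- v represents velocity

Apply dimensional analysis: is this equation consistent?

Yes

t (time) has dimensions [T].
d (distance) has dimensions [L].
v (velocity) has dimensions [L T^-1].

Left side: [T]
Right side: [T]

Both sides have the same dimensions, so the equation is dimensionally consistent.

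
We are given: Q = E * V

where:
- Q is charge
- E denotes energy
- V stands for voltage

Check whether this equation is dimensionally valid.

No

Q (charge) has dimensions [I T].
E (energy) has dimensions [L^2 M T^-2].
V (voltage) has dimensions [I^-1 L^2 M T^-3].

Left side: [I T]
Right side: [I^-1 L^4 M^2 T^-5]

The two sides have different dimensions, so the equation is NOT dimensionally consistent.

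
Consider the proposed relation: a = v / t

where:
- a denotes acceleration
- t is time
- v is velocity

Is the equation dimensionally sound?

Yes

a (acceleration) has dimensions [L T^-2].
t (time) has dimensions [T].
v (velocity) has dimensions [L T^-1].

Left side: [L T^-2]
Right side: [L T^-2]

Both sides have the same dimensions, so the equation is dimensionally consistent.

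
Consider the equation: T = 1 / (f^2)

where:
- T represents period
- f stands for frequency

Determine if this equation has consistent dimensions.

No

T (period) has dimensions [T].
f (frequency) has dimensions [T^-1].

Left side: [T]
Right side: [T^2]

The two sides have different dimensions, so the equation is NOT dimensionally consistent.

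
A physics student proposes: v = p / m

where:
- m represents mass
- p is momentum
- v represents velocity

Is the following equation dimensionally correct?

Yes

m (mass) has dimensions [M].
p (momentum) has dimensions [L M T^-1].
v (velocity) has dimensions [L T^-1].

Left side: [L T^-1]
Right side: [L T^-1]

Both sides have the same dimensions, so the equation is dimensionally consistent.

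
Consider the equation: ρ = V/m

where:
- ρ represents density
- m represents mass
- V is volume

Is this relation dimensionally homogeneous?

No

ρ (density) has dimensions [L^-3 M].
m (mass) has dimensions [M].
V (volume) has dimensions [L^3].

Left side: [L^-3 M]
Right side: [L^3 M^-1]

The two sides have different dimensions, so the equation is NOT dimensionally consistent.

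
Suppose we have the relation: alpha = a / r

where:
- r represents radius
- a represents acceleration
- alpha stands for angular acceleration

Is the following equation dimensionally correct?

Yes

r (radius) has dimensions [L].
a (acceleration) has dimensions [L T^-2].
alpha (angular acceleration) has dimensions [T^-2].

Left side: [T^-2]
Right side: [T^-2]

Both sides have the same dimensions, so the equation is dimensionally consistent.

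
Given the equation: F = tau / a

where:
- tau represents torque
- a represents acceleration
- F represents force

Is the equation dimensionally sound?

No

tau (torque) has dimensions [L^2 M T^-2].
a (acceleration) has dimensions [L T^-2].
F (force) has dimensions [L M T^-2].

Left side: [L M T^-2]
Right side: [L M]

The two sides have different dimensions, so the equation is NOT dimensionally consistent.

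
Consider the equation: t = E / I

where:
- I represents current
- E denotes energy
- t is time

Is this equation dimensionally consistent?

No

I (current) has dimensions [I].
E (energy) has dimensions [L^2 M T^-2].
t (time) has dimensions [T].

Left side: [T]
Right side: [I^-1 L^2 M T^-2]

The two sides have different dimensions, so the equation is NOT dimensionally consistent.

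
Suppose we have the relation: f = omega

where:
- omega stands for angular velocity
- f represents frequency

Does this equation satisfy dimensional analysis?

Yes

omega (angular velocity) has dimensions [T^-1].
f (frequency) has dimensions [T^-1].

Left side: [T^-1]
Right side: [T^-1]

Both sides have the same dimensions, so the equation is dimensionally consistent.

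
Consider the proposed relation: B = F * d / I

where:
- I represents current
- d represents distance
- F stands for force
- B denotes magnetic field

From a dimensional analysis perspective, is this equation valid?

No

I (current) has dimensions [I].
d (distance) has dimensions [L].
F (force) has dimensions [L M T^-2].
B (magnetic field) has dimensions [I^-1 M T^-2].

Left side: [I^-1 M T^-2]
Right side: [I^-1 L^2 M T^-2]

The two sides have different dimensions, so the equation is NOT dimensionally consistent.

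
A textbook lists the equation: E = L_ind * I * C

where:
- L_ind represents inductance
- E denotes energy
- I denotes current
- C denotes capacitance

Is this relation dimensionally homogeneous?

No

L_ind (inductance) has dimensions [I^-2 L^2 M T^-2].
E (energy) has dimensions [L^2 M T^-2].
I (current) has dimensions [I].
C (capacitance) has dimensions [I^2 L^-2 M^-1 T^4].

Left side: [L^2 M T^-2]
Right side: [I T^2]

The two sides have different dimensions, so the equation is NOT dimensionally consistent.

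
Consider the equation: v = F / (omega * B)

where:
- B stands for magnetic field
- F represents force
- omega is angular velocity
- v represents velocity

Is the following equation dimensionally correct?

No

B (magnetic field) has dimensions [I^-1 M T^-2].
F (force) has dimensions [L M T^-2].
omega (angular velocity) has dimensions [T^-1].
v (velocity) has dimensions [L T^-1].

Left side: [L T^-1]
Right side: [I L T]

The two sides have different dimensions, so the equation is NOT dimensionally consistent.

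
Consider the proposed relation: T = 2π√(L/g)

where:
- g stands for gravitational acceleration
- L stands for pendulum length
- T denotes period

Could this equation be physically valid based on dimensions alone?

Yes

g (gravitational acceleration) has dimensions [L T^-2].
L (pendulum length) has dimensions [L].
T (period) has dimensions [T].

Left side: [T]
Right side: [T]

Both sides have the same dimensions, so the equation is dimensionally consistent.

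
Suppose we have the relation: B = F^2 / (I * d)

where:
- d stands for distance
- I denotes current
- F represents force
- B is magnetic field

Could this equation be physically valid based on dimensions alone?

No

d (distance) has dimensions [L].
I (current) has dimensions [I].
F (force) has dimensions [L M T^-2].
B (magnetic field) has dimensions [I^-1 M T^-2].

Left side: [I^-1 M T^-2]
Right side: [I^-1 L M^2 T^-4]

The two sides have different dimensions, so the equation is NOT dimensionally consistent.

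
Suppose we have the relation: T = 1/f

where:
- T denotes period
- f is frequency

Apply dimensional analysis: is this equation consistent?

Yes

T (period) has dimensions [T].
f (frequency) has dimensions [T^-1].

Left side: [T]
Right side: [T]

Both sides have the same dimensions, so the equation is dimensionally consistent.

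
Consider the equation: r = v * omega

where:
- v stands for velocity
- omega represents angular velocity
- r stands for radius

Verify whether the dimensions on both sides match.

No

v (velocity) has dimensions [L T^-1].
omega (angular velocity) has dimensions [T^-1].
r (radius) has dimensions [L].

Left side: [L]
Right side: [L T^-2]

The two sides have different dimensions, so the equation is NOT dimensionally consistent.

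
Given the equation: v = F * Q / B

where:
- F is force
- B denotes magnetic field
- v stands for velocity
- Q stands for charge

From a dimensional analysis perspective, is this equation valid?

No

F (force) has dimensions [L M T^-2].
B (magnetic field) has dimensions [I^-1 M T^-2].
v (velocity) has dimensions [L T^-1].
Q (charge) has dimensions [I T].

Left side: [L T^-1]
Right side: [I^2 L T]

The two sides have different dimensions, so the equation is NOT dimensionally consistent.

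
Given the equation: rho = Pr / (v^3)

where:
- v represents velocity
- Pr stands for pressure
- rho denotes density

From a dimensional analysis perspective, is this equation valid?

No

v (velocity) has dimensions [L T^-1].
Pr (pressure) has dimensions [L^-1 M T^-2].
rho (density) has dimensions [L^-3 M].

Left side: [L^-3 M]
Right side: [L^-4 M T]

The two sides have different dimensions, so the equation is NOT dimensionally consistent.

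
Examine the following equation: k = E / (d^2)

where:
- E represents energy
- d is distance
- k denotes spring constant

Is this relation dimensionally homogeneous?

Yes

E (energy) has dimensions [L^2 M T^-2].
d (distance) has dimensions [L].
k (spring constant) has dimensions [M T^-2].

Left side: [M T^-2]
Right side: [M T^-2]

Both sides have the same dimensions, so the equation is dimensionally consistent.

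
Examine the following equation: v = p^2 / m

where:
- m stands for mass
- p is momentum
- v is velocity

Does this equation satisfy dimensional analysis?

No

m (mass) has dimensions [M].
p (momentum) has dimensions [L M T^-1].
v (velocity) has dimensions [L T^-1].

Left side: [L T^-1]
Right side: [L^2 M T^-2]

The two sides have different dimensions, so the equation is NOT dimensionally consistent.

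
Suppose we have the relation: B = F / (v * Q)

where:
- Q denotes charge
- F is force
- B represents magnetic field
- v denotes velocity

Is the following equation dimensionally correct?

Yes

Q (charge) has dimensions [I T].
F (force) has dimensions [L M T^-2].
B (magnetic field) has dimensions [I^-1 M T^-2].
v (velocity) has dimensions [L T^-1].

Left side: [I^-1 M T^-2]
Right side: [I^-1 M T^-2]

Both sides have the same dimensions, so the equation is dimensionally consistent.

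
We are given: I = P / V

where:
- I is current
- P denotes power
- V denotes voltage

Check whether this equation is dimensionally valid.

Yes

I (current) has dimensions [I].
P (power) has dimensions [L^2 M T^-3].
V (voltage) has dimensions [I^-1 L^2 M T^-3].

Left side: [I]
Right side: [I]

Both sides have the same dimensions, so the equation is dimensionally consistent.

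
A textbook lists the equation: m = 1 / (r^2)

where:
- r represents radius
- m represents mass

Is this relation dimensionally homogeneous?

No

r (radius) has dimensions [L].
m (mass) has dimensions [M].

Left side: [M]
Right side: [L^-2]

The two sides have different dimensions, so the equation is NOT dimensionally consistent.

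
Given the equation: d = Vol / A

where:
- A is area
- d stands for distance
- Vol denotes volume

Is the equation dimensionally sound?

Yes

A (area) has dimensions [L^2].
d (distance) has dimensions [L].
Vol (volume) has dimensions [L^3].

Left side: [L]
Right side: [L]

Both sides have the same dimensions, so the equation is dimensionally consistent.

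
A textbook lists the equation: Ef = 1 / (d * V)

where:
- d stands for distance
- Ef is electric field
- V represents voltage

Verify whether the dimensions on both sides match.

No

d (distance) has dimensions [L].
Ef (electric field) has dimensions [I^-1 L M T^-3].
V (voltage) has dimensions [I^-1 L^2 M T^-3].

Left side: [I^-1 L M T^-3]
Right side: [I L^-3 M^-1 T^3]

The two sides have different dimensions, so the equation is NOT dimensionally consistent.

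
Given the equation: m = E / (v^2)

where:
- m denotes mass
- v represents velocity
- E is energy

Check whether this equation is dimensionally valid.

Yes

m (mass) has dimensions [M].
v (velocity) has dimensions [L T^-1].
E (energy) has dimensions [L^2 M T^-2].

Left side: [M]
Right side: [M]

Both sides have the same dimensions, so the equation is dimensionally consistent.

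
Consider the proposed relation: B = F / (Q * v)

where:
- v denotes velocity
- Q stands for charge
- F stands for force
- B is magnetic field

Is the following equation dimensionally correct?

Yes

v (velocity) has dimensions [L T^-1].
Q (charge) has dimensions [I T].
F (force) has dimensions [L M T^-2].
B (magnetic field) has dimensions [I^-1 M T^-2].

Left side: [I^-1 M T^-2]
Right side: [I^-1 M T^-2]

Both sides have the same dimensions, so the equation is dimensionally consistent.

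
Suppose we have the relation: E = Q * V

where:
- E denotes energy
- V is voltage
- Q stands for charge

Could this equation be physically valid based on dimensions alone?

Yes

E (energy) has dimensions [L^2 M T^-2].
V (voltage) has dimensions [I^-1 L^2 M T^-3].
Q (charge) has dimensions [I T].

Left side: [L^2 M T^-2]
Right side: [L^2 M T^-2]

Both sides have the same dimensions, so the equation is dimensionally consistent.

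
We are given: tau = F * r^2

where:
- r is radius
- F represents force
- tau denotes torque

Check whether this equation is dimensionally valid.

No

r (radius) has dimensions [L].
F (force) has dimensions [L M T^-2].
tau (torque) has dimensions [L^2 M T^-2].

Left side: [L^2 M T^-2]
Right side: [L^3 M T^-2]

The two sides have different dimensions, so the equation is NOT dimensionally consistent.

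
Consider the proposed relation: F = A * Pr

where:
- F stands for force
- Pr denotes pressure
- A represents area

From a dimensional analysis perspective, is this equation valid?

Yes

F (force) has dimensions [L M T^-2].
Pr (pressure) has dimensions [L^-1 M T^-2].
A (area) has dimensions [L^2].

Left side: [L M T^-2]
Right side: [L M T^-2]

Both sides have the same dimensions, so the equation is dimensionally consistent.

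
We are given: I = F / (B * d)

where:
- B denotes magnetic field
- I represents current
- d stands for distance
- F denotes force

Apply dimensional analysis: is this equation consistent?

Yes

B (magnetic field) has dimensions [I^-1 M T^-2].
I (current) has dimensions [I].
d (distance) has dimensions [L].
F (force) has dimensions [L M T^-2].

Left side: [I]
Right side: [I]

Both sides have the same dimensions, so the equation is dimensionally consistent.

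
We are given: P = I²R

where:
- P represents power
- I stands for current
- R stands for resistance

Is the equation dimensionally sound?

Yes

P (power) has dimensions [L^2 M T^-3].
I (current) has dimensions [I].
R (resistance) has dimensions [I^-2 L^2 M T^-3].

Left side: [L^2 M T^-3]
Right side: [L^2 M T^-3]

Both sides have the same dimensions, so the equation is dimensionally consistent.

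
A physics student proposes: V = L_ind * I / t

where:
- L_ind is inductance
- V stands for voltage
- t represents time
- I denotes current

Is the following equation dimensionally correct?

Yes

L_ind (inductance) has dimensions [I^-2 L^2 M T^-2].
V (voltage) has dimensions [I^-1 L^2 M T^-3].
t (time) has dimensions [T].
I (current) has dimensions [I].

Left side: [I^-1 L^2 M T^-3]
Right side: [I^-1 L^2 M T^-3]

Both sides have the same dimensions, so the equation is dimensionally consistent.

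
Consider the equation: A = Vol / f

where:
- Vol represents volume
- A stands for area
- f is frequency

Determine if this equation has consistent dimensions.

No

Vol (volume) has dimensions [L^3].
A (area) has dimensions [L^2].
f (frequency) has dimensions [T^-1].

Left side: [L^2]
Right side: [L^3 T]

The two sides have different dimensions, so the equation is NOT dimensionally consistent.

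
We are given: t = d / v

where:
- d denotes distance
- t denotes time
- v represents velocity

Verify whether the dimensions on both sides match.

Yes

d (distance) has dimensions [L].
t (time) has dimensions [T].
v (velocity) has dimensions [L T^-1].

Left side: [T]
Right side: [T]

Both sides have the same dimensions, so the equation is dimensionally consistent.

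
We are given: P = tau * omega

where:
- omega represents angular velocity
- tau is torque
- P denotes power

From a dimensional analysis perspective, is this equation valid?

Yes

omega (angular velocity) has dimensions [T^-1].
tau (torque) has dimensions [L^2 M T^-2].
P (power) has dimensions [L^2 M T^-3].

Left side: [L^2 M T^-3]
Right side: [L^2 M T^-3]

Both sides have the same dimensions, so the equation is dimensionally consistent.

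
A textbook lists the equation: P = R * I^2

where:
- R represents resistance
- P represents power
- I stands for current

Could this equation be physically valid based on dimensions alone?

Yes

R (resistance) has dimensions [I^-2 L^2 M T^-3].
P (power) has dimensions [L^2 M T^-3].
I (current) has dimensions [I].

Left side: [L^2 M T^-3]
Right side: [L^2 M T^-3]

Both sides have the same dimensions, so the equation is dimensionally consistent.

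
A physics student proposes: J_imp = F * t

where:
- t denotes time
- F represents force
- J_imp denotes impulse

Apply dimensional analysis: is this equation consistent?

Yes

t (time) has dimensions [T].
F (force) has dimensions [L M T^-2].
J_imp (impulse) has dimensions [L M T^-1].

Left side: [L M T^-1]
Right side: [L M T^-1]

Both sides have the same dimensions, so the equation is dimensionally consistent.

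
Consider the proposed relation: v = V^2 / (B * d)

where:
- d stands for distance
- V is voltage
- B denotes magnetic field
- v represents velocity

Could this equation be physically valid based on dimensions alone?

No

d (distance) has dimensions [L].
V (voltage) has dimensions [I^-1 L^2 M T^-3].
B (magnetic field) has dimensions [I^-1 M T^-2].
v (velocity) has dimensions [L T^-1].

Left side: [L T^-1]
Right side: [I^-1 L^3 M T^-4]

The two sides have different dimensions, so the equation is NOT dimensionally consistent.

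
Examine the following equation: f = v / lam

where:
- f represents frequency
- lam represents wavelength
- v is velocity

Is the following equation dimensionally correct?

Yes

f (frequency) has dimensions [T^-1].
lam (wavelength) has dimensions [L].
v (velocity) has dimensions [L T^-1].

Left side: [T^-1]
Right side: [T^-1]

Both sides have the same dimensions, so the equation is dimensionally consistent.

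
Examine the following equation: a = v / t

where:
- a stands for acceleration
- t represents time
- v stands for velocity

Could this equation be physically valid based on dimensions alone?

Yes

a (acceleration) has dimensions [L T^-2].
t (time) has dimensions [T].
v (velocity) has dimensions [L T^-1].

Left side: [L T^-2]
Right side: [L T^-2]

Both sides have the same dimensions, so the equation is dimensionally consistent.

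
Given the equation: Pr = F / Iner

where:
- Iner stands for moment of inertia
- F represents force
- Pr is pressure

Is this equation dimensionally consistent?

No

Iner (moment of inertia) has dimensions [L^2 M].
F (force) has dimensions [L M T^-2].
Pr (pressure) has dimensions [L^-1 M T^-2].

Left side: [L^-1 M T^-2]
Right side: [L^-1 T^-2]

The two sides have different dimensions, so the equation is NOT dimensionally consistent.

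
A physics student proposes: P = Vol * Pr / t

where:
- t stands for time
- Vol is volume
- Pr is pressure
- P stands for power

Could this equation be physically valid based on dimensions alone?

Yes

t (time) has dimensions [T].
Vol (volume) has dimensions [L^3].
Pr (pressure) has dimensions [L^-1 M T^-2].
P (power) has dimensions [L^2 M T^-3].

Left side: [L^2 M T^-3]
Right side: [L^2 M T^-3]

Both sides have the same dimensions, so the equation is dimensionally consistent.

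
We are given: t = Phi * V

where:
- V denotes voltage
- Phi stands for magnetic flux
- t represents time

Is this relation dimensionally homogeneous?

No

V (voltage) has dimensions [I^-1 L^2 M T^-3].
Phi (magnetic flux) has dimensions [I^-1 L^2 M T^-2].
t (time) has dimensions [T].

Left side: [T]
Right side: [I^-2 L^4 M^2 T^-5]

The two sides have different dimensions, so the equation is NOT dimensionally consistent.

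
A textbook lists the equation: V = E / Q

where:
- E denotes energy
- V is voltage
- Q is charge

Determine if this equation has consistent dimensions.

Yes

E (energy) has dimensions [L^2 M T^-2].
V (voltage) has dimensions [I^-1 L^2 M T^-3].
Q (charge) has dimensions [I T].

Left side: [I^-1 L^2 M T^-3]
Right side: [I^-1 L^2 M T^-3]

Both sides have the same dimensions, so the equation is dimensionally consistent.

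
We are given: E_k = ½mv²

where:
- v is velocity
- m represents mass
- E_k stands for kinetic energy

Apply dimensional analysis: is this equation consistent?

Yes

v (velocity) has dimensions [L T^-1].
m (mass) has dimensions [M].
E_k (kinetic energy) has dimensions [L^2 M T^-2].

Left side: [L^2 M T^-2]
Right side: [L^2 M T^-2]

Both sides have the same dimensions, so the equation is dimensionally consistent.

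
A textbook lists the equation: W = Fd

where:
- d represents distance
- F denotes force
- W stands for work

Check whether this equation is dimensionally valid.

Yes

d (distance) has dimensions [L].
F (force) has dimensions [L M T^-2].
W (work) has dimensions [L^2 M T^-2].

Left side: [L^2 M T^-2]
Right side: [L^2 M T^-2]

Both sides have the same dimensions, so the equation is dimensionally consistent.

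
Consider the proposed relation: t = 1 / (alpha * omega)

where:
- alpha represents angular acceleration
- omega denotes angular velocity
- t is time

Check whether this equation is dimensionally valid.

No

alpha (angular acceleration) has dimensions [T^-2].
omega (angular velocity) has dimensions [T^-1].
t (time) has dimensions [T].

Left side: [T]
Right side: [T^3]

The two sides have different dimensions, so the equation is NOT dimensionally consistent.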